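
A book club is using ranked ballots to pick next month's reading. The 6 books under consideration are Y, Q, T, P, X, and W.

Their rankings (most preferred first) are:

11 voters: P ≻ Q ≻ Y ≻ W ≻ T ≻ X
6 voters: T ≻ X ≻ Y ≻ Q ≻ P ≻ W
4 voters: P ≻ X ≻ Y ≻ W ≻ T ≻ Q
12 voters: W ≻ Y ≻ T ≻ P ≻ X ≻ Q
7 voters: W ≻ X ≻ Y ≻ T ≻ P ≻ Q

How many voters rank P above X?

Ballots ranking P above X: 11+4+12 = 27.
Ballots ranking X above P: 6+7 = 13.
So 27 of 40 voters prefer P to X.

27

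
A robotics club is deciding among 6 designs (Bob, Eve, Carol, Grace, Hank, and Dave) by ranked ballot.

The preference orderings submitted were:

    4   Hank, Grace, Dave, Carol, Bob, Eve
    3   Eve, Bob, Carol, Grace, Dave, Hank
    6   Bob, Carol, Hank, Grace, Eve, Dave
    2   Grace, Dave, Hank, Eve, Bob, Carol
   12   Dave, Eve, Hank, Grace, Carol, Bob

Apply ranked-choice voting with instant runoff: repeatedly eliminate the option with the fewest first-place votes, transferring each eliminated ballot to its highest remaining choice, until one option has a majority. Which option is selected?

Dave

Round 1: Dave 12, Bob 6, Hank 4, Eve 3, Grace 2, Carol 0. Carol has the fewest and is eliminated.
Round 2: Dave 12, Bob 6, Hank 4, Eve 3, Grace 2. Grace has the fewest and is eliminated.
Round 3: Dave 14, Bob 6, Hank 4, Eve 3. Dave has a majority.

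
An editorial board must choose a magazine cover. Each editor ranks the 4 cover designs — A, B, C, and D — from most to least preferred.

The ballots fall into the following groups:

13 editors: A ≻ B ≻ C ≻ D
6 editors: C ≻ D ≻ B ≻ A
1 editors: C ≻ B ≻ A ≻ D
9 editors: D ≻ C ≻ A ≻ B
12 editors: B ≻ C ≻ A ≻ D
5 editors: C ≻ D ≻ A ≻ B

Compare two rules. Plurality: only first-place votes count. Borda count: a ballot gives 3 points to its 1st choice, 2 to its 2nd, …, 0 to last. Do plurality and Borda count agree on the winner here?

No

Plurality first-place counts: A 13, B 12, C 12, D 9 → A.
Borda totals: A 66, B 70, C 91, D 49 → C.
The two rules disagree: plurality picks A, Borda picks C.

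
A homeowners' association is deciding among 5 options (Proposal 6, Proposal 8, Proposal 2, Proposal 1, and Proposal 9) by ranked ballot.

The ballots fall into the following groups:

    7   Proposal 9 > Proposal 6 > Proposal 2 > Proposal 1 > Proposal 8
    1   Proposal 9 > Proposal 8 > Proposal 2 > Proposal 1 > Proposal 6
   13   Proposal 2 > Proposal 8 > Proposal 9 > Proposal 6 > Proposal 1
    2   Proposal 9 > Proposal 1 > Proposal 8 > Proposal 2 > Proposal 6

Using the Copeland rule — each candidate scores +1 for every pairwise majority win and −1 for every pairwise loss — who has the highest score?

Pairwise results:
  Proposal 6 vs Proposal 8: Proposal 8 wins 16–7.
  Proposal 6 vs Proposal 2: Proposal 2 wins 16–7.
  Proposal 6 vs Proposal 1: Proposal 6 wins 20–3.
  Proposal 6 vs Proposal 9: Proposal 9 wins 23–0.
  Proposal 8 vs Proposal 2: Proposal 2 wins 20–3.
  Proposal 8 vs Proposal 1: Proposal 8 wins 14–9.
  Proposal 8 vs Proposal 9: Proposal 8 wins 13–10.
  Proposal 2 vs Proposal 1: Proposal 2 wins 21–2.
  Proposal 2 vs Proposal 9: Proposal 2 wins 13–10.
  Proposal 1 vs Proposal 9: Proposal 9 wins 23–0.
Copeland scores (wins − losses):
  Proposal 6: 1 − 3 = -2
  Proposal 8: 3 − 1 = 2
  Proposal 2: 4 − 0 = 4
  Proposal 1: 0 − 4 = -4
  Proposal 9: 2 − 2 = 0
Proposal 2 has the best Copeland score.

Proposal 2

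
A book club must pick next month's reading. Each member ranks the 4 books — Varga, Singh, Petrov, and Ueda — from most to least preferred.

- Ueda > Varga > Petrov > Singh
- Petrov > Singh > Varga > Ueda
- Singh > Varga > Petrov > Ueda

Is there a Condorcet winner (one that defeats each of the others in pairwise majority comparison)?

Head-to-head results (3 voters total):
Varga vs Singh: Singh wins 2–1.
Varga vs Petrov: Varga wins 2–1.
Varga vs Ueda: Varga wins 2–1.
Singh vs Petrov: Petrov wins 2–1.
Singh vs Ueda: Singh wins 2–1.
Petrov vs Ueda: Petrov wins 2–1.
No candidate beats all others: Varga beats Petrov beats Singh beats Varga, a majority cycle.

No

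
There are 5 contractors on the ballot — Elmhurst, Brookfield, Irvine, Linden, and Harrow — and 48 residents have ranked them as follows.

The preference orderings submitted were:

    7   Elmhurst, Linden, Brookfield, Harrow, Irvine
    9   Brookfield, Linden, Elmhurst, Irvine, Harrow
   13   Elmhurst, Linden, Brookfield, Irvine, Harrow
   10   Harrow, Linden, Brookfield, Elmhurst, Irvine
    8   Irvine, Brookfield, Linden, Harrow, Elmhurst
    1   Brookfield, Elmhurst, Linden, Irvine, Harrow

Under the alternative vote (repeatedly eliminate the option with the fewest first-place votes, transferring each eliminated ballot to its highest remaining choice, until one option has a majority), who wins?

Brookfield

Round 1: Elmhurst 20, Brookfield 10, Harrow 10, Irvine 8, Linden 0. Linden has the fewest and is eliminated.
Round 2: Elmhurst 20, Brookfield 10, Harrow 10, Irvine 8. Irvine has the fewest and is eliminated.
Round 3: Elmhurst 20, Brookfield 18, Harrow 10. Harrow has the fewest and is eliminated.
Round 4: Brookfield 28, Elmhurst 20. Brookfield has a majority.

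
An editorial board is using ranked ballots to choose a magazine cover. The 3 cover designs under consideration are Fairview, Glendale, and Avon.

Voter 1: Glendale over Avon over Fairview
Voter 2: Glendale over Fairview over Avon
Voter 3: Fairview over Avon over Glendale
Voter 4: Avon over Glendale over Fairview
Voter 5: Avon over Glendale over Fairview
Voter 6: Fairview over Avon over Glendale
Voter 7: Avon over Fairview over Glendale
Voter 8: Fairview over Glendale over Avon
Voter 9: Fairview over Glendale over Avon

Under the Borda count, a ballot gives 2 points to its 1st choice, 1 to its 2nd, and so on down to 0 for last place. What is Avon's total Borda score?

Borda scores:
  Fairview: 0 + 1 + 2 + 0 + 0 + 2 + 1 + 2 + 2 = 10
  Glendale: 2 + 2 + 0 + 1 + 1 + 0 + 0 + 1 + 1 = 8
  Avon: 1 + 0 + 1 + 2 + 2 + 1 + 2 + 0 + 0 = 9

9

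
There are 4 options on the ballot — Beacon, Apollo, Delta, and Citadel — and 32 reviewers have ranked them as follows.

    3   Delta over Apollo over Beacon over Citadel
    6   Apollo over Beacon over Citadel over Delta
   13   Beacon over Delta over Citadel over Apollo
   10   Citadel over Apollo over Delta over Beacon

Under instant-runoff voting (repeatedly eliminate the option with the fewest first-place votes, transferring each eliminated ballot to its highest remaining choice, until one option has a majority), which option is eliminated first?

Delta

Round 1: Beacon 13, Citadel 10, Apollo 6, Delta 3. Delta has the fewest and is eliminated.
Round 2: Beacon 13, Citadel 10, Apollo 9. Apollo has the fewest and is eliminated.
Round 3: Beacon 22, Citadel 10. Beacon has a majority.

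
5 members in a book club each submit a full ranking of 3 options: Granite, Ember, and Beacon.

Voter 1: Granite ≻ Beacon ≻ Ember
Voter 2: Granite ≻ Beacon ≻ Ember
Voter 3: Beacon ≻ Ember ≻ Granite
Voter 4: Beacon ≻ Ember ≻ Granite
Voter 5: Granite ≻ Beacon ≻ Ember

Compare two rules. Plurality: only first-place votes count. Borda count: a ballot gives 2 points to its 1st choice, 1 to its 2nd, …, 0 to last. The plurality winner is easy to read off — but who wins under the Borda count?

Plurality first-place counts: Granite 3, Ember 0, Beacon 2 → Granite.
Borda totals: Granite 6, Ember 2, Beacon 7 → Beacon.

Beacon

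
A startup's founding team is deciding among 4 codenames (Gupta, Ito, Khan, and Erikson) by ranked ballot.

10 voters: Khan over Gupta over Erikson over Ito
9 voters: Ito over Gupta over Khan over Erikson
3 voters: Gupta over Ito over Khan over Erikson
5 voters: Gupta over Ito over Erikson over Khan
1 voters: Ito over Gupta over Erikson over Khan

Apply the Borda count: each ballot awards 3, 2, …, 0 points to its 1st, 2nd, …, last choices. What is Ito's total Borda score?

46

Borda scores:
  Gupta: 10·2 + 9·2 + 3·3 + 5·3 + 2 = 64
  Ito: 10·0 + 9·3 + 3·2 + 5·2 + 3 = 46
  Khan: 10·3 + 9·1 + 3·1 + 5·0 + 0 = 42
  Erikson: 10·1 + 9·0 + 3·0 + 5·1 + 1 = 16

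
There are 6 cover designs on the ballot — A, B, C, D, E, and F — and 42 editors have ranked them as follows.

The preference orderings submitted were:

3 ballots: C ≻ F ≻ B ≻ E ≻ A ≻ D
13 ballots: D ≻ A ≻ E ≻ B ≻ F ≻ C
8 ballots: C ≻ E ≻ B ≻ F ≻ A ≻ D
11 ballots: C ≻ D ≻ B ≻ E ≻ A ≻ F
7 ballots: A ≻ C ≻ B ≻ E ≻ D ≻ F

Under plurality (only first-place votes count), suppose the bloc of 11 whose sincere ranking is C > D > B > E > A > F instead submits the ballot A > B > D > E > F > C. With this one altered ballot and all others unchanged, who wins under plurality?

First-place totals with the altered ballot: A 18, B 0, C 11, D 13, E 0, F 0.
The switch changes the winner from C to A.

A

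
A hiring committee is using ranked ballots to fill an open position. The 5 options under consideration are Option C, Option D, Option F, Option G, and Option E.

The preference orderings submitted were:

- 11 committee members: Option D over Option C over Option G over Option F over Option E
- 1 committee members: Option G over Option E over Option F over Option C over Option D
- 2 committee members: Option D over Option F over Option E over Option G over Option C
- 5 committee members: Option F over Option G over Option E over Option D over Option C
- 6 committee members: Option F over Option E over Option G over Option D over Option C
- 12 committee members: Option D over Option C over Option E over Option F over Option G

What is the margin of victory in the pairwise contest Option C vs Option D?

35

Ballots ranking Option C above Option D: 1.
Ballots ranking Option D above Option C: 11+2+5+6+12 = 36.
Option D wins 36–1, a margin of 35.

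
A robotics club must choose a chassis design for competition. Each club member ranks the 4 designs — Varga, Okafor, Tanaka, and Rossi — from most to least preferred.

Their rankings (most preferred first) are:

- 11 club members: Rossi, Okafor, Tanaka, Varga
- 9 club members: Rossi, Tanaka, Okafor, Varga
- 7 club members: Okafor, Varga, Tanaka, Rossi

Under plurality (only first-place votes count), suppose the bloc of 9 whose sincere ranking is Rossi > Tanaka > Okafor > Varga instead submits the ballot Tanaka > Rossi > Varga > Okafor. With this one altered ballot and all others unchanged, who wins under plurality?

First-place totals with the altered ballot: Varga 0, Okafor 7, Tanaka 9, Rossi 11.
The winner is unchanged: still Rossi.

Rossi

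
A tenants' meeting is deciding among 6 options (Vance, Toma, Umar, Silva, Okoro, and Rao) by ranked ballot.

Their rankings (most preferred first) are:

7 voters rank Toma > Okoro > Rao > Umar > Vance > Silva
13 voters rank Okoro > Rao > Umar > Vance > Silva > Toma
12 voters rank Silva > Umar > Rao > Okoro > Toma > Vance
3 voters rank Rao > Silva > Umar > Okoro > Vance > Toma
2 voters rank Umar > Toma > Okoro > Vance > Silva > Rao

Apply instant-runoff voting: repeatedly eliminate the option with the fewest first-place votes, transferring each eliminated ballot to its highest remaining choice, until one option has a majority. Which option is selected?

Okoro

Round 1: Okoro 13, Silva 12, Toma 7, Rao 3, Umar 2, Vance 0. Vance has the fewest and is eliminated.
Round 2: Okoro 13, Silva 12, Toma 7, Rao 3, Umar 2. Umar has the fewest and is eliminated.
Round 3: Okoro 13, Silva 12, Toma 9, Rao 3. Rao has the fewest and is eliminated.
Round 4: Silva 15, Okoro 13, Toma 9. Toma has the fewest and is eliminated.
Round 5: Okoro 22, Silva 15. Okoro has a majority.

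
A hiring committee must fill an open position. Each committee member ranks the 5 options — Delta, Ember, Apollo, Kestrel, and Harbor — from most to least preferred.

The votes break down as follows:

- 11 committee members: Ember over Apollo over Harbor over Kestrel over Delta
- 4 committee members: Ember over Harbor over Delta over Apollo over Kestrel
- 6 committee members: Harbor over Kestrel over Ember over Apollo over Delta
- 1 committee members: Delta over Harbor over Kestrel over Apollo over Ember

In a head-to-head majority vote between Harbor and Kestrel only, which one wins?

Ballots ranking Harbor above Kestrel: 11+4+6+1 = 22.
Ballots ranking Kestrel above Harbor: 0.
Harbor wins the head-to-head, 22–0.

Harbor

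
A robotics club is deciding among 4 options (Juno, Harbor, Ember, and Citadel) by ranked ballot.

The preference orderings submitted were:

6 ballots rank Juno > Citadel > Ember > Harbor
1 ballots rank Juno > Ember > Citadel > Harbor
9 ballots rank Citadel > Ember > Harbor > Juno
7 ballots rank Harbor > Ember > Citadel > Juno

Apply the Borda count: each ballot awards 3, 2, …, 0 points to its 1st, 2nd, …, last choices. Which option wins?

Borda scores:
  Juno: 6·3 + 3 + 9·0 + 7·0 = 21
  Harbor: 6·0 + 0 + 9·1 + 7·3 = 30
  Ember: 6·1 + 2 + 9·2 + 7·2 = 40
  Citadel: 6·2 + 1 + 9·3 + 7·1 = 47
Citadel has the highest total.

Citadel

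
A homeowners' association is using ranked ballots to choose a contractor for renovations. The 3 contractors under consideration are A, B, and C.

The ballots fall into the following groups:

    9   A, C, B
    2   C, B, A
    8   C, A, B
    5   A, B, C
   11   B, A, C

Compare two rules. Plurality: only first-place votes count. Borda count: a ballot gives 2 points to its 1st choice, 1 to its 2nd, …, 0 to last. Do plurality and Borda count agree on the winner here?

Plurality first-place counts: A 14, B 11, C 10 → A.
Borda totals: A 47, B 29, C 29 → A.
The two rules agree on A.

Yes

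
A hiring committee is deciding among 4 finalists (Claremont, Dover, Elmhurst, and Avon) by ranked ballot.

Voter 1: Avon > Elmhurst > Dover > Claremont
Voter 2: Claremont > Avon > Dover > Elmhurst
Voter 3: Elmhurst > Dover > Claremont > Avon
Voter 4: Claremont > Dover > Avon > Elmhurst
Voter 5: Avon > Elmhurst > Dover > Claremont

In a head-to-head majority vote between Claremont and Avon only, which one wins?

Ballots ranking Claremont above Avon: 3.
Ballots ranking Avon above Claremont: 2.
Claremont wins the head-to-head, 3–2.

Claremont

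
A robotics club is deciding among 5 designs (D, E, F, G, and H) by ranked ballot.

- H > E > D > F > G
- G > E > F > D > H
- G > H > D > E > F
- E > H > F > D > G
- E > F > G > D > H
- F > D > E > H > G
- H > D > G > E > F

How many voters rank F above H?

3

Ballots ranking F above H: 3.
Ballots ranking H above F: 4.
So 3 of 7 voters prefer F to H.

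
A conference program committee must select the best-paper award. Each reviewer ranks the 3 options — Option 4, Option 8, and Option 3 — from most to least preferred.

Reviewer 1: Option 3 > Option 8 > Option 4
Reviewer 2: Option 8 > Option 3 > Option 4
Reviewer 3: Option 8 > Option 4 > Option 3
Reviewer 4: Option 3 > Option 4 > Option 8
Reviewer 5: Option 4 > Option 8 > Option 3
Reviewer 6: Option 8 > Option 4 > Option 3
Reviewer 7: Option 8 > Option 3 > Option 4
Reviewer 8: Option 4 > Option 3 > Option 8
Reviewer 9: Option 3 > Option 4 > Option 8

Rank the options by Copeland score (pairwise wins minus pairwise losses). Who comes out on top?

Option 8

Pairwise results:
  Option 4 vs Option 8: Option 8 wins 5–4.
  Option 4 vs Option 3: Option 3 wins 5–4.
  Option 8 vs Option 3: Option 8 wins 5–4.
Copeland scores (wins − losses):
  Option 4: 0 − 2 = -2
  Option 8: 2 − 0 = 2
  Option 3: 1 − 1 = 0
Option 8 has the best Copeland score.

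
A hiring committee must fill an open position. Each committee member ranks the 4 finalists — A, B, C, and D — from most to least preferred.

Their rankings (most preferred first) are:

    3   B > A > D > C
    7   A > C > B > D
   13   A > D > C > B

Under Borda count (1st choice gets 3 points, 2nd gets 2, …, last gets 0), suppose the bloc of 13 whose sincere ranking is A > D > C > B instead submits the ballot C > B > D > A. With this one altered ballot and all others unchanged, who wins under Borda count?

C

Borda totals with the altered ballot: A 27, B 42, C 53, D 16.
The switch changes the winner from A to C.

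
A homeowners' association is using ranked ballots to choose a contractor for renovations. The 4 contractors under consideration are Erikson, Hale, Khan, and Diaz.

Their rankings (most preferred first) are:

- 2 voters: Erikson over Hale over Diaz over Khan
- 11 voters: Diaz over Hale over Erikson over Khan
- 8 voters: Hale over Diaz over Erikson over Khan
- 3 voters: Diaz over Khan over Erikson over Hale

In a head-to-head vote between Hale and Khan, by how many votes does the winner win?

Ballots ranking Hale above Khan: 2+11+8 = 21.
Ballots ranking Khan above Hale: 3.
Hale wins 21–3, a margin of 18.

18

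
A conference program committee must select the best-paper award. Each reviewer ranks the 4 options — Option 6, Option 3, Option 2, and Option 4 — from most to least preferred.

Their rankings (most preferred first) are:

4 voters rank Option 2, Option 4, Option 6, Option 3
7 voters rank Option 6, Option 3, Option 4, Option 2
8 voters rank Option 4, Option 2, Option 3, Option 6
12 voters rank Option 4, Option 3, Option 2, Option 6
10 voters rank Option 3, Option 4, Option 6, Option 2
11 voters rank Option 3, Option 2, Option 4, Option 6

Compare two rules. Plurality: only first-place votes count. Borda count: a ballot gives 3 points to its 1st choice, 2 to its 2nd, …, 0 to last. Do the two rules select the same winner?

Yes

Plurality first-place counts: Option 6 7, Option 3 21, Option 2 4, Option 4 20 → Option 3.
Borda totals: Option 6 35, Option 3 109, Option 2 62, Option 4 106 → Option 3.
The two rules agree on Option 3.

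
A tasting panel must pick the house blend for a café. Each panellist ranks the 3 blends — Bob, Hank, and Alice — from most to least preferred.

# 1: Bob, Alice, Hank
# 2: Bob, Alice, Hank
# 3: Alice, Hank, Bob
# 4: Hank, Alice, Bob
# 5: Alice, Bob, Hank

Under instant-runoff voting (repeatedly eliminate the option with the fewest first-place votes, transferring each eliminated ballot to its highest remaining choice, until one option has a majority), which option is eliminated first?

Round 1: Bob 2, Alice 2, Hank 1. Hank has the fewest and is eliminated.
Round 2: Alice 3, Bob 2. Alice has a majority.

Hank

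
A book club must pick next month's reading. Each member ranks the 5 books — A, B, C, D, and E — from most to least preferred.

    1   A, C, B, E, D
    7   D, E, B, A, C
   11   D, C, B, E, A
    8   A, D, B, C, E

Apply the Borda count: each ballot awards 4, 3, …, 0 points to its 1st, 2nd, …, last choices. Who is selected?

Borda scores:
  A: 4 + 7·1 + 11·0 + 8·4 = 43
  B: 2 + 7·2 + 11·2 + 8·2 = 54
  C: 3 + 7·0 + 11·3 + 8·1 = 44
  D: 0 + 7·4 + 11·4 + 8·3 = 96
  E: 1 + 7·3 + 11·1 + 8·0 = 33
D has the highest total.

D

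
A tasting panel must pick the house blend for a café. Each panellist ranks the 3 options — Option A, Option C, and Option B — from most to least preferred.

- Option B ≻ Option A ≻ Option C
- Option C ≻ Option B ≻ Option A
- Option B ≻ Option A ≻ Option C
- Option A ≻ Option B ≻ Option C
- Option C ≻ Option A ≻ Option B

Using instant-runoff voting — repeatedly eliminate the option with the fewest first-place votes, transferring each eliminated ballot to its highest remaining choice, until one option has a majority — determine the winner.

Option B

Round 1: Option C 2, Option B 2, Option A 1. Option A has the fewest and is eliminated.
Round 2: Option B 3, Option C 2. Option B has a majority.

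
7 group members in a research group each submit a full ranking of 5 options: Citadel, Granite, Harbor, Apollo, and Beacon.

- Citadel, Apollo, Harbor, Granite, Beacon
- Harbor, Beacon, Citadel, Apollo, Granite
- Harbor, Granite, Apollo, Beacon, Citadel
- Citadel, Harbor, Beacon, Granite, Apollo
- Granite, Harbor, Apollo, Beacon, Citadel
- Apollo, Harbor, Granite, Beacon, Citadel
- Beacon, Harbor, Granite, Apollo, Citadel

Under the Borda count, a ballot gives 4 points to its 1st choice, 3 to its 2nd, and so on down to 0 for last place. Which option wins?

Harbor

Borda scores:
  Citadel: 4 + 2 + 0 + 4 + 0 + 0 + 0 = 10
  Granite: 1 + 0 + 3 + 1 + 4 + 2 + 2 = 13
  Harbor: 2 + 4 + 4 + 3 + 3 + 3 + 3 = 22
  Apollo: 3 + 1 + 2 + 0 + 2 + 4 + 1 = 13
  Beacon: 0 + 3 + 1 + 2 + 1 + 1 + 4 = 12
Harbor has the highest total.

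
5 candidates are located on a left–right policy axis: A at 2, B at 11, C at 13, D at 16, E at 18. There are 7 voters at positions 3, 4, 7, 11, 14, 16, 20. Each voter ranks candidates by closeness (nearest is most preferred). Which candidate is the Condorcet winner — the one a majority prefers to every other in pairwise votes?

B

With single-peaked preferences on a line, the Condorcet winner is the candidate closest to the median voter.
The median voter (position 11) is closest to B at 11.
Check: B vs E — voters closer to B: 5 of 7.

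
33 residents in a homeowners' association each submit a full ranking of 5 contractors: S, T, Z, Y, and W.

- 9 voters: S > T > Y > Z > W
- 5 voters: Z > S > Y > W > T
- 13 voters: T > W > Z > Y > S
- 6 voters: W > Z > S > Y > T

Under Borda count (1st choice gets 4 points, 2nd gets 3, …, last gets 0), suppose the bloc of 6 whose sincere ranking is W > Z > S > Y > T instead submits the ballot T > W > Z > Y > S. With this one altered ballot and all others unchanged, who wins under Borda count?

T

Borda totals with the altered ballot: S 51, T 103, Z 67, Y 47, W 62.
The winner is unchanged: still T.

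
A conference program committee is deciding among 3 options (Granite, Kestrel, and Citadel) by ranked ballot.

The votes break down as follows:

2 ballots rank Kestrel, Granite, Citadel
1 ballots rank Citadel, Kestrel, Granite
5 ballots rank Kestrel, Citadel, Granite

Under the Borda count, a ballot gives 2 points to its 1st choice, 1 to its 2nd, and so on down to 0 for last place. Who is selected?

Borda scores:
  Granite: 2·1 + 0 + 5·0 = 2
  Kestrel: 2·2 + 1 + 5·2 = 15
  Citadel: 2·0 + 2 + 5·1 = 7
Kestrel has the highest total.

Kestrel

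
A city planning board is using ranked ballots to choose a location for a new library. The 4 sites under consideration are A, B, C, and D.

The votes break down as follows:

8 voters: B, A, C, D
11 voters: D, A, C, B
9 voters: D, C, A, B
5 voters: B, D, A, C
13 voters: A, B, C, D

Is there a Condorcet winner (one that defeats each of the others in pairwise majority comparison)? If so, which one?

No Condorcet winner

Head-to-head results (46 voters total):
A vs B: A wins 33–13.
A vs C: A wins 37–9.
A vs D: D wins 25–21.
B vs C: B wins 26–20.
B vs D: B wins 26–20.
C vs D: D wins 25–21.
No candidate beats all others: A beats B beats D beats A, a majority cycle.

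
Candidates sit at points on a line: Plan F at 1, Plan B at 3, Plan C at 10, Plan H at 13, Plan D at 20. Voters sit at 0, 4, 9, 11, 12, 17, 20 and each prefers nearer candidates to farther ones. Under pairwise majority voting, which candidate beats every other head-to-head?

With single-peaked preferences on a line, the Condorcet winner is the candidate closest to the median voter.
The median voter (position 11) is closest to Plan C at 10.
Check: Plan C vs Plan B — voters closer to Plan C: 5 of 7.

Plan C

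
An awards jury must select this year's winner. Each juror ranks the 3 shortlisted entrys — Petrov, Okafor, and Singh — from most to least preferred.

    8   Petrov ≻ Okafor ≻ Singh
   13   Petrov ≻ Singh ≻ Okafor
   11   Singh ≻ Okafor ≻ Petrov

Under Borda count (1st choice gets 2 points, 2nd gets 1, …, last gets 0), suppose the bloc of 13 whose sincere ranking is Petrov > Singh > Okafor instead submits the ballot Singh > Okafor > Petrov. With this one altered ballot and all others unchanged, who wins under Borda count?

Singh

Borda totals with the altered ballot: Petrov 16, Okafor 32, Singh 48.
The switch changes the winner from Petrov to Singh.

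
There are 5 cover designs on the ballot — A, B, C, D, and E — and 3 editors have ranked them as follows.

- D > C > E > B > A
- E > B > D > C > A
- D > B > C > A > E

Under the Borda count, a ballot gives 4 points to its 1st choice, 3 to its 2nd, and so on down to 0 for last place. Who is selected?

Borda scores:
  A: 0 + 0 + 1 = 1
  B: 1 + 3 + 3 = 7
  C: 3 + 1 + 2 = 6
  D: 4 + 2 + 4 = 10
  E: 2 + 4 + 0 = 6
D has the highest total.

D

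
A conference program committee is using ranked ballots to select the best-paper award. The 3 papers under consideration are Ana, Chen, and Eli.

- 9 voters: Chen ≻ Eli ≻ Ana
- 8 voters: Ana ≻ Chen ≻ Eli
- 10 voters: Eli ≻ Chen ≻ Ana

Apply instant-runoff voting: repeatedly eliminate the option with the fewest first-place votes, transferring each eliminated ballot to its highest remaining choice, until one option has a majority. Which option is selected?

Round 1: Eli 10, Chen 9, Ana 8. Ana has the fewest and is eliminated.
Round 2: Chen 17, Eli 10. Chen has a majority.

Chen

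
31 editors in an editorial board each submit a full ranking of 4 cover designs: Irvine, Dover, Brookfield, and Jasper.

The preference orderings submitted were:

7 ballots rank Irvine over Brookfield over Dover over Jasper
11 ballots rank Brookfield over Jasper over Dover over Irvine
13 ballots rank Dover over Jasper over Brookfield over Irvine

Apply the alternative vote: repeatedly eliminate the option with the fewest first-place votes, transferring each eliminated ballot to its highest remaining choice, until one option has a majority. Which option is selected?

Brookfield

Round 1: Dover 13, Brookfield 11, Irvine 7, Jasper 0. Jasper has the fewest and is eliminated.
Round 2: Dover 13, Brookfield 11, Irvine 7. Irvine has the fewest and is eliminated.
Round 3: Brookfield 18, Dover 13. Brookfield has a majority.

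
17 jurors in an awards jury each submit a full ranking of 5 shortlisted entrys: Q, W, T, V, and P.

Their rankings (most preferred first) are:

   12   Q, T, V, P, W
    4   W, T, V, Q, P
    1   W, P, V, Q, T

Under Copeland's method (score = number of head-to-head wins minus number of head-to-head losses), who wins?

Q

Pairwise results:
  Q vs W: Q wins 12–5.
  Q vs T: Q wins 13–4.
  Q vs V: Q wins 12–5.
  Q vs P: Q wins 16–1.
  W vs T: T wins 12–5.
  W vs V: V wins 12–5.
  W vs P: P wins 12–5.
  T vs V: T wins 16–1.
  T vs P: T wins 16–1.
  V vs P: V wins 16–1.
Copeland scores (wins − losses):
  Q: 4 − 0 = 4
  W: 0 − 4 = -4
  T: 3 − 1 = 2
  V: 2 − 2 = 0
  P: 1 − 3 = -2
Q has the best Copeland score.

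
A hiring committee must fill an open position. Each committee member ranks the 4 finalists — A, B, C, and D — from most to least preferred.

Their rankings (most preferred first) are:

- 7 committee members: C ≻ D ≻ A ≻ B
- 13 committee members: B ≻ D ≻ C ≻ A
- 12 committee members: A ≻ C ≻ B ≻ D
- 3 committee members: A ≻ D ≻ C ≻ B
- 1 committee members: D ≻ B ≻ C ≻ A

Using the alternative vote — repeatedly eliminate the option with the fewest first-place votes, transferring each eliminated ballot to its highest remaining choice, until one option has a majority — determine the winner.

Round 1: A 15, B 13, C 7, D 1. D has the fewest and is eliminated.
Round 2: A 15, B 14, C 7. C has the fewest and is eliminated.
Round 3: A 22, B 14. A has a majority.

A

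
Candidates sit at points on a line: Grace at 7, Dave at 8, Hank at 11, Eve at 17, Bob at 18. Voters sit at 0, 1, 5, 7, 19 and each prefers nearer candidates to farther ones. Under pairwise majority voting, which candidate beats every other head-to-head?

Grace

With single-peaked preferences on a line, the Condorcet winner is the candidate closest to the median voter.
The median voter (position 5) is closest to Grace at 7.
Check: Grace vs Bob — voters closer to Grace: 4 of 5.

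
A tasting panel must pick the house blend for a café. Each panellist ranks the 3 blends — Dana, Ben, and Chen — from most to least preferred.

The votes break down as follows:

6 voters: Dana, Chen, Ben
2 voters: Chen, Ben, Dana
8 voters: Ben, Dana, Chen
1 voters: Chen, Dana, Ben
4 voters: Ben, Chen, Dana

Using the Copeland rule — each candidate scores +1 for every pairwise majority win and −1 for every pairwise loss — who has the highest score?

Pairwise results:
  Dana vs Ben: Ben wins 14–7.
  Dana vs Chen: Dana wins 14–7.
  Ben vs Chen: Ben wins 12–9.
Copeland scores (wins − losses):
  Dana: 1 − 1 = 0
  Ben: 2 − 0 = 2
  Chen: 0 − 2 = -2
Ben has the best Copeland score.

Ben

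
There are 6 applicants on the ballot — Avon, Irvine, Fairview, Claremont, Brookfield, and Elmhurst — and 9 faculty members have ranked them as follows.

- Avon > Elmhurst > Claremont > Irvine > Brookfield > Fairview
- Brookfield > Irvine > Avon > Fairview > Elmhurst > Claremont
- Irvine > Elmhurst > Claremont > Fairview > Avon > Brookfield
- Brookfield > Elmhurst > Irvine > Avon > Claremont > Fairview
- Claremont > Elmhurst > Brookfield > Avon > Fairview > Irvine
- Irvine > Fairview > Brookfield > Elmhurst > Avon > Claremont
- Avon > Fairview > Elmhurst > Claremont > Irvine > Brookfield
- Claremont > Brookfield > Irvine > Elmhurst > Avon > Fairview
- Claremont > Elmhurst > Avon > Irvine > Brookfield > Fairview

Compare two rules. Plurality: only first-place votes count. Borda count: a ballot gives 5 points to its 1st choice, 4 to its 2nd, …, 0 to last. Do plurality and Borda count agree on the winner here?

No

Plurality first-place counts: Avon 2, Irvine 2, Fairview 0, Claremont 3, Brookfield 2, Elmhurst 0 → Claremont.
Borda totals: Avon 23, Irvine 25, Fairview 13, Claremont 24, Brookfield 22, Elmhurst 28 → Elmhurst.
The two rules disagree: plurality picks Claremont, Borda picks Elmhurst.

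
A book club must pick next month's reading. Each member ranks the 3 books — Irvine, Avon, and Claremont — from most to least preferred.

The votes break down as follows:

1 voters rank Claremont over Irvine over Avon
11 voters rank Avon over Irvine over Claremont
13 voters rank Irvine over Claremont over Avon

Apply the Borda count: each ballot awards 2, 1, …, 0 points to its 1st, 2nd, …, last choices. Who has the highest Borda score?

Irvine

Borda scores:
  Irvine: 1 + 11·1 + 13·2 = 38
  Avon: 0 + 11·2 + 13·0 = 22
  Claremont: 2 + 11·0 + 13·1 = 15
Irvine has the highest total.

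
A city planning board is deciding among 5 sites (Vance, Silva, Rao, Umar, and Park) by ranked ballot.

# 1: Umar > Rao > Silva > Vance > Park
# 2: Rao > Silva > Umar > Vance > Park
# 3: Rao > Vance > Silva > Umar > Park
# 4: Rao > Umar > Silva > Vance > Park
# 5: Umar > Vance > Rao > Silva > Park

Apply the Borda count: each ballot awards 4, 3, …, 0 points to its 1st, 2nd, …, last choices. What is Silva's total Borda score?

Borda scores:
  Vance: 1 + 1 + 3 + 1 + 3 = 9
  Silva: 2 + 3 + 2 + 2 + 1 = 10
  Rao: 3 + 4 + 4 + 4 + 2 = 17
  Umar: 4 + 2 + 1 + 3 + 4 = 14
  Park: 0 + 0 + 0 + 0 + 0 = 0

10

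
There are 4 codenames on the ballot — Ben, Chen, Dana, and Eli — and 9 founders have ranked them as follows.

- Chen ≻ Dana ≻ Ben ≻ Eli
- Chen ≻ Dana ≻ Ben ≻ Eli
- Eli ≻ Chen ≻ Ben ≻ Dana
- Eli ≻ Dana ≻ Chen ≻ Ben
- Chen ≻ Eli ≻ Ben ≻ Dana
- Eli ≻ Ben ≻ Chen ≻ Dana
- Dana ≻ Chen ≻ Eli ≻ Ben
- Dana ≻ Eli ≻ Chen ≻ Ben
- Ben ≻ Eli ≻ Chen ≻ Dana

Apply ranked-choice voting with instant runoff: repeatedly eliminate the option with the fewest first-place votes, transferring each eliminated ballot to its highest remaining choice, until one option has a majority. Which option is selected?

Round 1: Chen 3, Eli 3, Dana 2, Ben 1. Ben has the fewest and is eliminated.
Round 2: Eli 4, Chen 3, Dana 2. Dana has the fewest and is eliminated.
Round 3: Eli 5, Chen 4. Eli has a majority.

Eli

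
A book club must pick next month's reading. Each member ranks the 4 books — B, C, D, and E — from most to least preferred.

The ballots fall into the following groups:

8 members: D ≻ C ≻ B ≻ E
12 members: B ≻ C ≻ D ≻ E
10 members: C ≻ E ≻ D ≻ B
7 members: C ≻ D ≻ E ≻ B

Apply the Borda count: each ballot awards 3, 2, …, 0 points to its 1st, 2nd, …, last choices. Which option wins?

Borda scores:
  B: 8·1 + 12·3 + 10·0 + 7·0 = 44
  C: 8·2 + 12·2 + 10·3 + 7·3 = 91
  D: 8·3 + 12·1 + 10·1 + 7·2 = 60
  E: 8·0 + 12·0 + 10·2 + 7·1 = 27
C has the highest total.

C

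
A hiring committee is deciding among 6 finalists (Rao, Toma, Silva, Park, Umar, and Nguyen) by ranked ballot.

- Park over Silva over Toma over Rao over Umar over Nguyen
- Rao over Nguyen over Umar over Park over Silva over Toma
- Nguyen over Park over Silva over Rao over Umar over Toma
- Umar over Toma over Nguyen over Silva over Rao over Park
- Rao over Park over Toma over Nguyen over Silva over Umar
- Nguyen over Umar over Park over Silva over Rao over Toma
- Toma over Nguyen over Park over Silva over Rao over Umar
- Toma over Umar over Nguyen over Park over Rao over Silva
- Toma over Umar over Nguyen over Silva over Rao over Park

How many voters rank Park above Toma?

Ballots ranking Park above Toma: 5.
Ballots ranking Toma above Park: 4.
So 5 of 9 voters prefer Park to Toma.

5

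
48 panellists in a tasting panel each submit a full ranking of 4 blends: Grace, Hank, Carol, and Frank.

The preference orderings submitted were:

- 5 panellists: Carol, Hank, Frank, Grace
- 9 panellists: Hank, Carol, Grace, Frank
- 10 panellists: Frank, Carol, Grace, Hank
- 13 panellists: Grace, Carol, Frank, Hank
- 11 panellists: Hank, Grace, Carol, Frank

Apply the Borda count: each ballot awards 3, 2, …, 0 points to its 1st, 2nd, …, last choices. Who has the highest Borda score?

Carol

Borda scores:
  Grace: 5·0 + 9·1 + 10·1 + 13·3 + 11·2 = 80
  Hank: 5·2 + 9·3 + 10·0 + 13·0 + 11·3 = 70
  Carol: 5·3 + 9·2 + 10·2 + 13·2 + 11·1 = 90
  Frank: 5·1 + 9·0 + 10·3 + 13·1 + 11·0 = 48
Carol has the highest total.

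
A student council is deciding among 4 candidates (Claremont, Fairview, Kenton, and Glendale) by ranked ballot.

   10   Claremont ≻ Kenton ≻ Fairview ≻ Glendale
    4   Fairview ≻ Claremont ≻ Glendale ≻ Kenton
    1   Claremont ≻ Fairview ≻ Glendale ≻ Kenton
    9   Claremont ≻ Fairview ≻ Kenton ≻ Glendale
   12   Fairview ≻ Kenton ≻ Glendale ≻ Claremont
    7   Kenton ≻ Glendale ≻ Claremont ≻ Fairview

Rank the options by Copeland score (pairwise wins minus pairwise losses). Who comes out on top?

Pairwise results:
  Claremont vs Fairview: Claremont wins 27–16.
  Claremont vs Kenton: Claremont wins 24–19.
  Claremont vs Glendale: Claremont wins 24–19.
  Fairview vs Kenton: Fairview wins 26–17.
  Fairview vs Glendale: Fairview wins 36–7.
  Kenton vs Glendale: Kenton wins 38–5.
Copeland scores (wins − losses):
  Claremont: 3 − 0 = 3
  Fairview: 2 − 1 = 1
  Kenton: 1 − 2 = -1
  Glendale: 0 − 3 = -3
Claremont has the best Copeland score.

Claremont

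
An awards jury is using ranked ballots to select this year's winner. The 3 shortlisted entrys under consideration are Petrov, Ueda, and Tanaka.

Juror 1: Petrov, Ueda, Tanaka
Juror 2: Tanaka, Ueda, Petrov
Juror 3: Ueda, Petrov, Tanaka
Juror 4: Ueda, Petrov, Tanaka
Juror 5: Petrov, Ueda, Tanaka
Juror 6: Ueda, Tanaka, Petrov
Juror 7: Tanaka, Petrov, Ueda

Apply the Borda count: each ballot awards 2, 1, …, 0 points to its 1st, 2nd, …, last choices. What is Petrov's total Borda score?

7

Borda scores:
  Petrov: 2 + 0 + 1 + 1 + 2 + 0 + 1 = 7
  Ueda: 1 + 1 + 2 + 2 + 1 + 2 + 0 = 9
  Tanaka: 0 + 2 + 0 + 0 + 0 + 1 + 2 = 5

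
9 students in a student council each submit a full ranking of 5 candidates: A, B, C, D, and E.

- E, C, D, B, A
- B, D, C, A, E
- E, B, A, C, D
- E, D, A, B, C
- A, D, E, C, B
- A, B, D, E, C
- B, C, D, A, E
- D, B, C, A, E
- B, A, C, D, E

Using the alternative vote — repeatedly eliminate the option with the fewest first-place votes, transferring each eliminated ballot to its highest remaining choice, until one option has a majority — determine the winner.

Round 1: B 3, E 3, A 2, D 1, C 0. C has the fewest and is eliminated.
Round 2: B 3, E 3, A 2, D 1. D has the fewest and is eliminated.
Round 3: B 4, E 3, A 2. A has the fewest and is eliminated.
Round 4: B 5, E 4. B has a majority.

B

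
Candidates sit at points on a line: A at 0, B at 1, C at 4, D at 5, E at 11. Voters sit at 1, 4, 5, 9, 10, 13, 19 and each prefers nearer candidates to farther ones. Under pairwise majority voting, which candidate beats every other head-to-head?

E

With single-peaked preferences on a line, the Condorcet winner is the candidate closest to the median voter.
The median voter (position 9) is closest to E at 11.
Check: E vs C — voters closer to E: 4 of 7.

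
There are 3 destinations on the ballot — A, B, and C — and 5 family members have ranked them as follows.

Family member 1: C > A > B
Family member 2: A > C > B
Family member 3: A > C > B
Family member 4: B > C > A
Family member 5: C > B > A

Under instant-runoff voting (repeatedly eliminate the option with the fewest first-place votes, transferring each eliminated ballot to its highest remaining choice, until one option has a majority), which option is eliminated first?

B

Round 1: A 2, C 2, B 1. B has the fewest and is eliminated.
Round 2: C 3, A 2. C has a majority.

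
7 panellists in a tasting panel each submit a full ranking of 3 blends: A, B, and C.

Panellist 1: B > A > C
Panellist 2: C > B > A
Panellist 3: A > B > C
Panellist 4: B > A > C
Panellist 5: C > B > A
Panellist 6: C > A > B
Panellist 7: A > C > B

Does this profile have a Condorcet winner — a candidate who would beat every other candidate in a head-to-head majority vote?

Head-to-head results (7 voters total):
A vs B: B wins 4–3.
A vs C: A wins 4–3.
B vs C: C wins 4–3.
No candidate beats all others: A beats C beats B beats A, a majority cycle.

No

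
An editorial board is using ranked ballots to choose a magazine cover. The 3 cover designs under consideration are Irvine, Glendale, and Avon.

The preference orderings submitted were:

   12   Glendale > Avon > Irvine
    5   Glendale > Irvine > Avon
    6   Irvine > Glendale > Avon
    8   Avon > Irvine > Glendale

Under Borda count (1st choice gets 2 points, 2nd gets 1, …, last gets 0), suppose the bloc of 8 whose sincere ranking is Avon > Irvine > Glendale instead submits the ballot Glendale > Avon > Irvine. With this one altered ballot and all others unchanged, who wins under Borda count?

Borda totals with the altered ballot: Irvine 17, Glendale 56, Avon 20.
The winner is unchanged: still Glendale.

Glendale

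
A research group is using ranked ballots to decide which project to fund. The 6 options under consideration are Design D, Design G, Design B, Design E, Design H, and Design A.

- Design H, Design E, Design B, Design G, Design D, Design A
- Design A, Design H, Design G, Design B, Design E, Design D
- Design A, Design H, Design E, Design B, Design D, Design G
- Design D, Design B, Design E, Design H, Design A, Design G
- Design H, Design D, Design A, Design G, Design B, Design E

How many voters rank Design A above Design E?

3

Ballots ranking Design A above Design E: 3.
Ballots ranking Design E above Design A: 2.
So 3 of 5 voters prefer Design A to Design E.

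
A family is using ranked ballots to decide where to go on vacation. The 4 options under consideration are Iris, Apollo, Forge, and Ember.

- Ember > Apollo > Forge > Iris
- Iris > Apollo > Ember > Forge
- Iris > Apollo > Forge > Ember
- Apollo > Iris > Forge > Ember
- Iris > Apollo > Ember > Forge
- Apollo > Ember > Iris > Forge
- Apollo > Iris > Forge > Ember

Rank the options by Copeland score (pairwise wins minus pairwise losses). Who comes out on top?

Pairwise results:
  Iris vs Apollo: Apollo wins 4–3.
  Iris vs Forge: Iris wins 6–1.
  Iris vs Ember: Iris wins 5–2.
  Apollo vs Forge: Apollo wins 7–0.
  Apollo vs Ember: Apollo wins 6–1.
  Forge vs Ember: Ember wins 4–3.
Copeland scores (wins − losses):
  Iris: 2 − 1 = 1
  Apollo: 3 − 0 = 3
  Forge: 0 − 3 = -3
  Ember: 1 − 2 = -1
Apollo has the best Copeland score.

Apollo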